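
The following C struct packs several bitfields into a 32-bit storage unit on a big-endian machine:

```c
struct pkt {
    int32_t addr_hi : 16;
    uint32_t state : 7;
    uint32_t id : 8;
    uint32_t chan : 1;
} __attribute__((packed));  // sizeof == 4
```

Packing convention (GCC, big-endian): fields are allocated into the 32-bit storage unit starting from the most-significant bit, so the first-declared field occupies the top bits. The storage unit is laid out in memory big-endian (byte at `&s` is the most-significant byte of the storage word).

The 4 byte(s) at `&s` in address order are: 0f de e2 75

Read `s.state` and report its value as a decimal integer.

[0]=0x0f [1]=0xde [2]=0xe2 [3]=0x75 (big-endian) → word 0x0fdee275
addr_hi:16 @ bit 16 → (0x0fdee275>>16)&0xffff = 0xfde
state:7 @ bit 9 → (0x0fdee275>>9)&0x7f = 0x71  ←
id:8 @ bit 1 → (0x0fdee275>>1)&0xff = 0x3a
chan:1 @ bit 0 → (0x0fdee275>>0)&0x1 = 0x1

113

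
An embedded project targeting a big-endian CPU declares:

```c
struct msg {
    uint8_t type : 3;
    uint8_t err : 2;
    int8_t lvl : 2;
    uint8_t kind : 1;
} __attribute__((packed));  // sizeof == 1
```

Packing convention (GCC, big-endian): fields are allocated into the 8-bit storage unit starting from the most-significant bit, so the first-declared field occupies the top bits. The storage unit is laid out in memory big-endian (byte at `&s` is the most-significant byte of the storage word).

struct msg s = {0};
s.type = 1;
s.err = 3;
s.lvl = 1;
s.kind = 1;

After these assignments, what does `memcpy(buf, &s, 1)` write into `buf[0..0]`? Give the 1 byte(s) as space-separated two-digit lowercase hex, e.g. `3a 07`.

type (3b) val=1 bits=0x1 at bit 5: 0x20
err (2b) val=3 bits=0x3 at bit 3: 0x38
lvl (2b) val=1 bits=0x1 at bit 1: 0x3a
kind (1b) val=1 bits=0x1 at bit 0: 0x3b
word = 0x3b → big-endian bytes:
  [0]=0x3b

3b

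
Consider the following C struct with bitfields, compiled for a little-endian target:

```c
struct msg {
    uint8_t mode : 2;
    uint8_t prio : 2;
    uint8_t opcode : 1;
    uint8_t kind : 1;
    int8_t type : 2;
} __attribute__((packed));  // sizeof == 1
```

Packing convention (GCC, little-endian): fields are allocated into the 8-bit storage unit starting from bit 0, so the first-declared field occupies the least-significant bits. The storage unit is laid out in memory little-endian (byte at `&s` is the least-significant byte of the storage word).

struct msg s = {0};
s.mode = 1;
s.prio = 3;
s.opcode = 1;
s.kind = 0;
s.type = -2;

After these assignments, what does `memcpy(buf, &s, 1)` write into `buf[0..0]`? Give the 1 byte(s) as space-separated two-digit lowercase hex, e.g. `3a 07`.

mode (2b) val=1 bits=0x1 at bit 0: 0x01
prio (2b) val=3 bits=0x3 at bit 2: 0x0d
opcode (1b) val=1 bits=0x1 at bit 4: 0x1d
kind (1b) val=0 bits=0x0 at bit 5: 0x1d
type (2b) val=-2 bits=0x2 at bit 6: 0x9d
word = 0x9d → little-endian bytes:
  [0]=0x9d

9d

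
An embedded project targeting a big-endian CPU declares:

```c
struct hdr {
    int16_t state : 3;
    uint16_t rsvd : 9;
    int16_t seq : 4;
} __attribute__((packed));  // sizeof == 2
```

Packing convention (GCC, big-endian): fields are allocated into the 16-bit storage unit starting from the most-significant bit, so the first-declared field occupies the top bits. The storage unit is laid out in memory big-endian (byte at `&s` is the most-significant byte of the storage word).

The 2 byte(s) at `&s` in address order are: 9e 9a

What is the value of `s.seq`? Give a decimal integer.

[0]=0x9e [1]=0x9a (big-endian) → word 0x9e9a
state [13+:3] = (word>>13) & 0x7 = 4
rsvd [4+:9] = (word>>4) & 0x1ff = 489
seq [0+:4] = (word>>0) & 0xf = 10  ←
seq signed 4b, MSB=1: 10 - 16 = -6

-6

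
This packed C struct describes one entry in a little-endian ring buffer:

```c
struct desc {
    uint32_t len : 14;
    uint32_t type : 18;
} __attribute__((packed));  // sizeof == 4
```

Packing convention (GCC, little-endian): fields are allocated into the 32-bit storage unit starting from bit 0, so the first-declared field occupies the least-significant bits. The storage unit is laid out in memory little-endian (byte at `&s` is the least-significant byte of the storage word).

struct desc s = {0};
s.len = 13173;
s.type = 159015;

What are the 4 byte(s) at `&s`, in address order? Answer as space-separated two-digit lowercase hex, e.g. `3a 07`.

[0+:14] len=13173 & 0x3fff = 0x3375; word=0x00003375
[14+:18] type=159015 & 0x3ffff = 0x26d27; word=0x9b49f375
word = 0x9b49f375 → little-endian bytes:
  [0]=0x75  [1]=0xf3  [2]=0x49  [3]=0x9b

75 f3 49 9b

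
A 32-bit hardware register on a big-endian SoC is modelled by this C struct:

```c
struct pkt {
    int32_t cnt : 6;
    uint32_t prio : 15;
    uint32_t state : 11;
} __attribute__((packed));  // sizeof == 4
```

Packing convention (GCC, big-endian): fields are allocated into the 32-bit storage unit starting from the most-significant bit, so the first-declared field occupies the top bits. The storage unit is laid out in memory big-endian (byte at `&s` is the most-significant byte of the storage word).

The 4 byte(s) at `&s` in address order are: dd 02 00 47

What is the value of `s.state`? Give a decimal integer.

[0]=0xdd [1]=0x02 [2]=0x00 [3]=0x47 (big-endian) → word 0xdd020047
cnt:6 @ bit 26 → (0xdd020047>>26)&0x3f = 0x37
prio:15 @ bit 11 → (0xdd020047>>11)&0x7fff = 0x2040
state:11 @ bit 0 → (0xdd020047>>0)&0x7ff = 0x47  ←

71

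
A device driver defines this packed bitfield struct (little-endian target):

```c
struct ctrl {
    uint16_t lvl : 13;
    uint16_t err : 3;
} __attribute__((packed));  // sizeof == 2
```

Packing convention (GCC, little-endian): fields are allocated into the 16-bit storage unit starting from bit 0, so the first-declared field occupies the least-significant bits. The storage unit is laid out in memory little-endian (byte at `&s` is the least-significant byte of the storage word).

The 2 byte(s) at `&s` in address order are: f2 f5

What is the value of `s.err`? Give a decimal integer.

7

[0]=0xf2 [1]=0xf5 (little-endian) → word 0xf5f2
lvl [0+:13] = (word>>0) & 0x1fff = 5618
err [13+:3] = (word>>13) & 0x7 = 7  ←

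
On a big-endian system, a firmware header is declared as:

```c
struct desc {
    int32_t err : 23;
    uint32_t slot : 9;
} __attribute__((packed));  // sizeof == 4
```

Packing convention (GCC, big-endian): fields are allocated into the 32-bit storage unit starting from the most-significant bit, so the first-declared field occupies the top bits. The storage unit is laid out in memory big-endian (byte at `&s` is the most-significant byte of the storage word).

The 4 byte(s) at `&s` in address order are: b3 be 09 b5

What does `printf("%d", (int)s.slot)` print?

437

[0]=0xb3 [1]=0xbe [2]=0x09 [3]=0xb5 (big-endian) → word 0xb3be09b5
err:23 @ bit 9 → (0xb3be09b5>>9)&0x7fffff = 0x59df04
slot:9 @ bit 0 → (0xb3be09b5>>0)&0x1ff = 0x1b5  ←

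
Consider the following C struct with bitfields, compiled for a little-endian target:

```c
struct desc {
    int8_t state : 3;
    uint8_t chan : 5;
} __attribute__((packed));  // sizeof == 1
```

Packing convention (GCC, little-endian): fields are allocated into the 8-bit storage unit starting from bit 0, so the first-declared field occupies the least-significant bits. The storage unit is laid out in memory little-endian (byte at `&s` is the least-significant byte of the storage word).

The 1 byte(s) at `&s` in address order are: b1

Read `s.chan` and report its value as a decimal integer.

22

[0]=0xb1 (little-endian) → word 0xb1
state [0+:3] = (word>>0) & 0x7 = 1
chan [3+:5] = (word>>3) & 0x1f = 22  ←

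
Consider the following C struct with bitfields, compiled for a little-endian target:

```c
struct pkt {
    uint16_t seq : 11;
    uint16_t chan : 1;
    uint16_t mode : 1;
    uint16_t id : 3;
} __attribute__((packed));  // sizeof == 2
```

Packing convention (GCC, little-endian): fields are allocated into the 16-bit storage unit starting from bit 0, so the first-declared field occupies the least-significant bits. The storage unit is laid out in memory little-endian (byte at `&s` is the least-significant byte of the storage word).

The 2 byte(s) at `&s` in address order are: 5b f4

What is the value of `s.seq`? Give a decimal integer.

1115

[0]=0x5b [1]=0xf4 (little-endian) → word 0xf45b
seq:11 @ bit 0 → (0xf45b>>0)&0x7ff = 0x45b  ←
chan:1 @ bit 11 → (0xf45b>>11)&0x1 = 0x0
mode:1 @ bit 12 → (0xf45b>>12)&0x1 = 0x1
id:3 @ bit 13 → (0xf45b>>13)&0x7 = 0x7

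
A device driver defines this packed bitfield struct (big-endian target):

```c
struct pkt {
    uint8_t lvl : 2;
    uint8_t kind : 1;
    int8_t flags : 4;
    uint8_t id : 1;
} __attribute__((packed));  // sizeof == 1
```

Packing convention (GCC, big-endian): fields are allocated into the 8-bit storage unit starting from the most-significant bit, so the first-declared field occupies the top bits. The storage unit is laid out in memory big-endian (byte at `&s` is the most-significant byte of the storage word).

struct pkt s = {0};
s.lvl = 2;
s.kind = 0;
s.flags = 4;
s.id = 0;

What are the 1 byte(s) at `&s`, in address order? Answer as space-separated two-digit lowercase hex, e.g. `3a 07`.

lvl:2 = 2 → 0x2 << 6 → word 0x80
kind:1 = 0 → 0x0 << 5 → word 0x80
flags:4 = 4 → 0x4 << 1 → word 0x88
id:1 = 0 → 0x0 << 0 → word 0x88
word = 0x88 → big-endian bytes:
  [0]=0x88

88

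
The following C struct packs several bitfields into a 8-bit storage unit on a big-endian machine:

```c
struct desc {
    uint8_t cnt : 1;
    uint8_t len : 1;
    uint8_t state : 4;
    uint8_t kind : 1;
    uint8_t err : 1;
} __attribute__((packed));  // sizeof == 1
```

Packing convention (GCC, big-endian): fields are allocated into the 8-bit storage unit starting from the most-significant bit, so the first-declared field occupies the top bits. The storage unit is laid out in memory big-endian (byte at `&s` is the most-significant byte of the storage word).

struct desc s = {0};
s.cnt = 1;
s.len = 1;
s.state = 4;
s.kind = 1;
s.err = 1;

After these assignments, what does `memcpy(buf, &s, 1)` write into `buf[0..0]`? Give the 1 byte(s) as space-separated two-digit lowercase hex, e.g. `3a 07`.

cnt:1 = 1 → 0x1 << 7 → word 0x80
len:1 = 1 → 0x1 << 6 → word 0xc0
state:4 = 4 → 0x4 << 2 → word 0xd0
kind:1 = 1 → 0x1 << 1 → word 0xd2
err:1 = 1 → 0x1 << 0 → word 0xd3
word = 0xd3 → big-endian bytes:
  [0]=0xd3

d3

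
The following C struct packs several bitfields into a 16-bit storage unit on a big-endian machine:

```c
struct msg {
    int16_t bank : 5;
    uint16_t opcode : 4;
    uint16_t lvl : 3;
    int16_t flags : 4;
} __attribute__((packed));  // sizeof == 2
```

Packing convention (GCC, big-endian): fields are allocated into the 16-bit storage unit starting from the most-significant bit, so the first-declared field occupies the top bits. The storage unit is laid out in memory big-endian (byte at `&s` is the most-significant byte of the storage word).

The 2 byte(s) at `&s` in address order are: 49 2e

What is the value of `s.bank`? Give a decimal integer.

9

[0]=0x49 [1]=0x2e (big-endian) → word 0x492e
bank [11+:5] = (word>>11) & 0x1f = 9  ←
opcode [7+:4] = (word>>7) & 0xf = 2
lvl [4+:3] = (word>>4) & 0x7 = 2
flags [0+:4] = (word>>0) & 0xf = 14
bank signed 5b, MSB=0: value = 9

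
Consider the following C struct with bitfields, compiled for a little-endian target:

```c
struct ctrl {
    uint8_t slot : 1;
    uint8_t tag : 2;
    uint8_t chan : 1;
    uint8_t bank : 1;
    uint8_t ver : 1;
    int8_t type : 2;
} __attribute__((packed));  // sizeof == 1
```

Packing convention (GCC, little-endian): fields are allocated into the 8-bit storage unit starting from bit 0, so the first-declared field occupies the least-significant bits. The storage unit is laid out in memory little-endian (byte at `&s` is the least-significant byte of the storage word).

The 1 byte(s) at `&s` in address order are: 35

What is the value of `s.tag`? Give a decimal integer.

2

[0]=0x35 (little-endian) → word 0x35
slot [0+:1] = (word>>0) & 0x1 = 1
tag [1+:2] = (word>>1) & 0x3 = 2  ←
chan [3+:1] = (word>>3) & 0x1 = 0
bank [4+:1] = (word>>4) & 0x1 = 1
ver [5+:1] = (word>>5) & 0x1 = 1
type [6+:2] = (word>>6) & 0x3 = 0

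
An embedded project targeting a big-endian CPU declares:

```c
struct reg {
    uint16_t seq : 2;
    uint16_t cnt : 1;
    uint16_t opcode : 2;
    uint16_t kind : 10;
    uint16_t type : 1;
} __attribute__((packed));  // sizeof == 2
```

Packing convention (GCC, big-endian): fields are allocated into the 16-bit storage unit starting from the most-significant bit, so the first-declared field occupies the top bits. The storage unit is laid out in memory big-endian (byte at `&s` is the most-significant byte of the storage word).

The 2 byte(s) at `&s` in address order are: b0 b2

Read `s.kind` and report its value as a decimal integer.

89

[0]=0xb0 [1]=0xb2 (big-endian) → word 0xb0b2
seq:2 @ bit 14 → (0xb0b2>>14)&0x3 = 0x2
cnt:1 @ bit 13 → (0xb0b2>>13)&0x1 = 0x1
opcode:2 @ bit 11 → (0xb0b2>>11)&0x3 = 0x2
kind:10 @ bit 1 → (0xb0b2>>1)&0x3ff = 0x59  ←
type:1 @ bit 0 → (0xb0b2>>0)&0x1 = 0x0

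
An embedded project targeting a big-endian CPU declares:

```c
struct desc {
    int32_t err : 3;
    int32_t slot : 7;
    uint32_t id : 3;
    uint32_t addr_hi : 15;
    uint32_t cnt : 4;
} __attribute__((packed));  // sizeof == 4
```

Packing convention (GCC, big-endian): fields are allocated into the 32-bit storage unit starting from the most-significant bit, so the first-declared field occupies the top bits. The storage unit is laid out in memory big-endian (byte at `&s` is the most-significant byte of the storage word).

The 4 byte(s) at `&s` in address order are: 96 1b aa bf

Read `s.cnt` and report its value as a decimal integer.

[0]=0x96 [1]=0x1b [2]=0xaa [3]=0xbf (big-endian) → word 0x961baabf
err:3 @ bit 29 → (0x961baabf>>29)&0x7 = 0x4
slot:7 @ bit 22 → (0x961baabf>>22)&0x7f = 0x58
id:3 @ bit 19 → (0x961baabf>>19)&0x7 = 0x3
addr_hi:15 @ bit 4 → (0x961baabf>>4)&0x7fff = 0x3aab
cnt:4 @ bit 0 → (0x961baabf>>0)&0xf = 0xf  ←

15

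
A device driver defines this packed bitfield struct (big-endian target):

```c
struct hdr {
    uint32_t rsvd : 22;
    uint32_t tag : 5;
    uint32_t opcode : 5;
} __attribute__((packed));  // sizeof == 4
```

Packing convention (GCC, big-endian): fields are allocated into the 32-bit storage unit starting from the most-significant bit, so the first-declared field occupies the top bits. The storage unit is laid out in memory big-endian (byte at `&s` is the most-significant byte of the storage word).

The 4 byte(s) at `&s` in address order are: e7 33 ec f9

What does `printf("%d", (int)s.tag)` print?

[0]=0xe7 [1]=0x33 [2]=0xec [3]=0xf9 (big-endian) → word 0xe733ecf9
rsvd [10+:22] = (word>>10) & 0x3fffff = 3788027
tag [5+:5] = (word>>5) & 0x1f = 7  ←
opcode [0+:5] = (word>>0) & 0x1f = 25

7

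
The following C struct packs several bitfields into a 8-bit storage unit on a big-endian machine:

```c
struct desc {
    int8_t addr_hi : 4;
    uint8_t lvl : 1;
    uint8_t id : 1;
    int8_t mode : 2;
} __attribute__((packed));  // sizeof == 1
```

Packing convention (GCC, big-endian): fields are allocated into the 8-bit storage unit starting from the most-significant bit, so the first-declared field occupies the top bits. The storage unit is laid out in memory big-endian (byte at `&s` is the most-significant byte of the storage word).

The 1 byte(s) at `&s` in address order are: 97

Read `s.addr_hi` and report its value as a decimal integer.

-7

[0]=0x97 (big-endian) → word 0x97
addr_hi [4+:4] = (word>>4) & 0xf = 9  ←
lvl [3+:1] = (word>>3) & 0x1 = 0
id [2+:1] = (word>>2) & 0x1 = 1
mode [0+:2] = (word>>0) & 0x3 = 3
addr_hi signed 4b, MSB=1: 9 - 16 = -7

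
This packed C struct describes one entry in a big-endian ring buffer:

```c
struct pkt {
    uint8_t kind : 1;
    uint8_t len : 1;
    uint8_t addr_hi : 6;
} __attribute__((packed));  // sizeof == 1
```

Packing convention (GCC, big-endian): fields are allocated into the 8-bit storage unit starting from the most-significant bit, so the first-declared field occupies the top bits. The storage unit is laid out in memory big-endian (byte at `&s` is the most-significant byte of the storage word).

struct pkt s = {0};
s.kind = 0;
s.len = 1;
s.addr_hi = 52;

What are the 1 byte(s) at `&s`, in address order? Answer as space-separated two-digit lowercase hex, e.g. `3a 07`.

74

[7+:1] kind=0 & 0x1 = 0x0; word=0x00
[6+:1] len=1 & 0x1 = 0x1; word=0x40
[0+:6] addr_hi=52 & 0x3f = 0x34; word=0x74
word = 0x74 → big-endian bytes:
  [0]=0x74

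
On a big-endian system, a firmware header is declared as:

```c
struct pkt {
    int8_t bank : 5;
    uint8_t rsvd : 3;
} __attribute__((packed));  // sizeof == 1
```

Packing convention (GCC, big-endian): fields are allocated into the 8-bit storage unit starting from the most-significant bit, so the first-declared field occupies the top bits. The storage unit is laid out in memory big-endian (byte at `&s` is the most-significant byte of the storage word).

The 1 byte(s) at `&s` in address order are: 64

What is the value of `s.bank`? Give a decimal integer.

[0]=0x64 (big-endian) → word 0x64
bank [3+:5] = (word>>3) & 0x1f = 12  ←
rsvd [0+:3] = (word>>0) & 0x7 = 4
bank signed 5b, MSB=0: value = 12

12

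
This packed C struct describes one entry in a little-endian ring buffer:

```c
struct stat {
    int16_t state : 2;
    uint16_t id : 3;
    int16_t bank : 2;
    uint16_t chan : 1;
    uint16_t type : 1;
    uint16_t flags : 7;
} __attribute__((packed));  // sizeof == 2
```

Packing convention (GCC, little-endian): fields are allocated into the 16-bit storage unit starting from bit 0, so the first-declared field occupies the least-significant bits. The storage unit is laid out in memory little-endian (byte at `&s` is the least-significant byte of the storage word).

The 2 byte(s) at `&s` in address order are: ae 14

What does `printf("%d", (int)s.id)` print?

3

[0]=0xae [1]=0x14 (little-endian) → word 0x14ae
state:2 @ bit 0 → (0x14ae>>0)&0x3 = 0x2
id:3 @ bit 2 → (0x14ae>>2)&0x7 = 0x3  ←
bank:2 @ bit 5 → (0x14ae>>5)&0x3 = 0x1
chan:1 @ bit 7 → (0x14ae>>7)&0x1 = 0x1
type:1 @ bit 8 → (0x14ae>>8)&0x1 = 0x0
flags:7 @ bit 9 → (0x14ae>>9)&0x7f = 0xa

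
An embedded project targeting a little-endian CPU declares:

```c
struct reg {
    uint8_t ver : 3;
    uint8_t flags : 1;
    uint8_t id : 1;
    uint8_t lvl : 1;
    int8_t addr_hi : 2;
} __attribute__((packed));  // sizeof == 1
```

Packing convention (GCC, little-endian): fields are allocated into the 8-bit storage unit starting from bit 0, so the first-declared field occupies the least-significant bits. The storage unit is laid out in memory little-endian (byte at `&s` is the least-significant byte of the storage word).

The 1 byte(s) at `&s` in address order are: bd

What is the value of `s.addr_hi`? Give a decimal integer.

[0]=0xbd (little-endian) → word 0xbd
ver:3 @ bit 0 → (0xbd>>0)&0x7 = 0x5
flags:1 @ bit 3 → (0xbd>>3)&0x1 = 0x1
id:1 @ bit 4 → (0xbd>>4)&0x1 = 0x1
lvl:1 @ bit 5 → (0xbd>>5)&0x1 = 0x1
addr_hi:2 @ bit 6 → (0xbd>>6)&0x3 = 0x2  ←
addr_hi signed 2b, MSB=1: 2 - 4 = -2

-2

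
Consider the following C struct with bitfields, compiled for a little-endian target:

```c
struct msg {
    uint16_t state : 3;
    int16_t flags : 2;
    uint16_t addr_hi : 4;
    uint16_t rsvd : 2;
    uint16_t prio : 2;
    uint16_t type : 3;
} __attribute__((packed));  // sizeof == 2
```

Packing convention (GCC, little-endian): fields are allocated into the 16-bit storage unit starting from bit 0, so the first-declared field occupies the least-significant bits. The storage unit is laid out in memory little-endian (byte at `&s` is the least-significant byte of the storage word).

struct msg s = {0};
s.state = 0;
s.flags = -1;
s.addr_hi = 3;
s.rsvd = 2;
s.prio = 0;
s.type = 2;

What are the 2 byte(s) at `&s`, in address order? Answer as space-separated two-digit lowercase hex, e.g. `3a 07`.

78 44

state (3b) val=0 bits=0x0 at bit 0: 0x0000
flags (2b) val=-1 bits=0x3 at bit 3: 0x0018
addr_hi (4b) val=3 bits=0x3 at bit 5: 0x0078
rsvd (2b) val=2 bits=0x2 at bit 9: 0x0478
prio (2b) val=0 bits=0x0 at bit 11: 0x0478
type (3b) val=2 bits=0x2 at bit 13: 0x4478
word = 0x4478 → little-endian bytes:
  [0]=0x78  [1]=0x44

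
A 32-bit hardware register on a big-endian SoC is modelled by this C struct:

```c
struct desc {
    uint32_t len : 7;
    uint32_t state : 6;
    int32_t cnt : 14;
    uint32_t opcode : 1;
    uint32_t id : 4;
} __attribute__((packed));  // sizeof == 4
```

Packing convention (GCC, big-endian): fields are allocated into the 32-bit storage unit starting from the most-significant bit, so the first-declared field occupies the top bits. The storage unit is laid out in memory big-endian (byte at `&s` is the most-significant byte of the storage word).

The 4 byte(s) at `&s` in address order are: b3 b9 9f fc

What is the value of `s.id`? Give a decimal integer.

12

[0]=0xb3 [1]=0xb9 [2]=0x9f [3]=0xfc (big-endian) → word 0xb3b99ffc
len:7 @ bit 25 → (0xb3b99ffc>>25)&0x7f = 0x59
state:6 @ bit 19 → (0xb3b99ffc>>19)&0x3f = 0x37
cnt:14 @ bit 5 → (0xb3b99ffc>>5)&0x3fff = 0xcff
opcode:1 @ bit 4 → (0xb3b99ffc>>4)&0x1 = 0x1
id:4 @ bit 0 → (0xb3b99ffc>>0)&0xf = 0xc  ←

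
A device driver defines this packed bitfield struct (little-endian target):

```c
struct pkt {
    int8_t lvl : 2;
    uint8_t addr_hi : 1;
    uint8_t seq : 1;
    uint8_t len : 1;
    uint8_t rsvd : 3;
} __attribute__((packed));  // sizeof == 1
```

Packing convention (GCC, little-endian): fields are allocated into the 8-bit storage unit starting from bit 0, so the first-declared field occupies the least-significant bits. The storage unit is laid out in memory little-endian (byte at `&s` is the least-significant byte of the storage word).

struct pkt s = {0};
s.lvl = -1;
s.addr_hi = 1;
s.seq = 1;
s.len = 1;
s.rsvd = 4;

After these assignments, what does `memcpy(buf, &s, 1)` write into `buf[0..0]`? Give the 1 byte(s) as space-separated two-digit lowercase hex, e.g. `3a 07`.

9f

[0+:2] lvl=-1 & 0x3 = 0x3; word=0x03
[2+:1] addr_hi=1 & 0x1 = 0x1; word=0x07
[3+:1] seq=1 & 0x1 = 0x1; word=0x0f
[4+:1] len=1 & 0x1 = 0x1; word=0x1f
[5+:3] rsvd=4 & 0x7 = 0x4; word=0x9f
word = 0x9f → little-endian bytes:
  [0]=0x9f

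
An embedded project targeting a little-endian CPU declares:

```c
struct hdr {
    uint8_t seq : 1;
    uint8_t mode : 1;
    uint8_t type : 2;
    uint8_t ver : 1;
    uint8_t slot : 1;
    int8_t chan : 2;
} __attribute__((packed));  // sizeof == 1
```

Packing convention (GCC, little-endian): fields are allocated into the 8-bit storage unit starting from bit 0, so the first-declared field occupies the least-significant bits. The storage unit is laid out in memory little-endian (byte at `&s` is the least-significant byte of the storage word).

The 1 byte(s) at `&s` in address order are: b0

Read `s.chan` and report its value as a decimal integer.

[0]=0xb0 (little-endian) → word 0xb0
seq:1 @ bit 0 → (0xb0>>0)&0x1 = 0x0
mode:1 @ bit 1 → (0xb0>>1)&0x1 = 0x0
type:2 @ bit 2 → (0xb0>>2)&0x3 = 0x0
ver:1 @ bit 4 → (0xb0>>4)&0x1 = 0x1
slot:1 @ bit 5 → (0xb0>>5)&0x1 = 0x1
chan:2 @ bit 6 → (0xb0>>6)&0x3 = 0x2  ←
chan signed 2b, MSB=1: 2 - 4 = -2

-2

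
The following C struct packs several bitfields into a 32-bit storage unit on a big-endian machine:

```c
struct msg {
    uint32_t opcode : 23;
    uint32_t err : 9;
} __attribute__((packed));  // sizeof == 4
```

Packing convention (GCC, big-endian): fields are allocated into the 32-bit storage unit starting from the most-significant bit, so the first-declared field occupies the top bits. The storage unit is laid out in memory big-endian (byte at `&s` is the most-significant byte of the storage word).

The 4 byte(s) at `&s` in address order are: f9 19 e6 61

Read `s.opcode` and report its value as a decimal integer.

[0]=0xf9 [1]=0x19 [2]=0xe6 [3]=0x61 (big-endian) → word 0xf919e661
opcode:23 @ bit 9 → (0xf919e661>>9)&0x7fffff = 0x7c8cf3  ←
err:9 @ bit 0 → (0xf919e661>>0)&0x1ff = 0x61

8162547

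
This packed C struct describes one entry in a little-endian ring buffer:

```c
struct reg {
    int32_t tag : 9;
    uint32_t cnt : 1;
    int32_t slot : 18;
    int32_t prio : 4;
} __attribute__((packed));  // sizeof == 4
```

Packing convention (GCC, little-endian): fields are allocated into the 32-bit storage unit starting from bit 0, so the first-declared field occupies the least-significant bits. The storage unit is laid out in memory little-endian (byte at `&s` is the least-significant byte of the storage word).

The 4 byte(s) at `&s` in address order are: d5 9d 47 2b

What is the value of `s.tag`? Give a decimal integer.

[0]=0xd5 [1]=0x9d [2]=0x47 [3]=0x2b (little-endian) → word 0x2b479dd5
tag:9 @ bit 0 → (0x2b479dd5>>0)&0x1ff = 0x1d5  ←
cnt:1 @ bit 9 → (0x2b479dd5>>9)&0x1 = 0x0
slot:18 @ bit 10 → (0x2b479dd5>>10)&0x3ffff = 0x2d1e7
prio:4 @ bit 28 → (0x2b479dd5>>28)&0xf = 0x2
tag signed 9b, MSB=1: 469 - 512 = -43

-43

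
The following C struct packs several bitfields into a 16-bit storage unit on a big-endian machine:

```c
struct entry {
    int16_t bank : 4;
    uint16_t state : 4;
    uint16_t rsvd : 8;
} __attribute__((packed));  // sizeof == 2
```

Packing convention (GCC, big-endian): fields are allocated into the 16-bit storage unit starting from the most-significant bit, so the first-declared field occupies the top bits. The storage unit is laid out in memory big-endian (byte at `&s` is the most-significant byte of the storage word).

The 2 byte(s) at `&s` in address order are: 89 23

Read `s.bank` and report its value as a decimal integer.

[0]=0x89 [1]=0x23 (big-endian) → word 0x8923
bank:4 @ bit 12 → (0x8923>>12)&0xf = 0x8  ←
state:4 @ bit 8 → (0x8923>>8)&0xf = 0x9
rsvd:8 @ bit 0 → (0x8923>>0)&0xff = 0x23
bank signed 4b, MSB=1: 8 - 16 = -8

-8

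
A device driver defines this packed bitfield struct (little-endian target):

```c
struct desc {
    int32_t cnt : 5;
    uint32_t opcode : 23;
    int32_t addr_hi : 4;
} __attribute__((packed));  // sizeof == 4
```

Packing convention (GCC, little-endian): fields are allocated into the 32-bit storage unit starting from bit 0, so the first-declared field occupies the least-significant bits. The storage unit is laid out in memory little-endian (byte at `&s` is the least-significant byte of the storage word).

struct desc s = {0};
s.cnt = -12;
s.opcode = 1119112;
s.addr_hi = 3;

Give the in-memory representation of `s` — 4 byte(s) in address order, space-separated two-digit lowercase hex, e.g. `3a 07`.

[0+:5] cnt=-12 & 0x1f = 0x14; word=0x00000014
[5+:23] opcode=1119112 & 0x7fffff = 0x111388; word=0x02227114
[28+:4] addr_hi=3 & 0xf = 0x3; word=0x32227114
word = 0x32227114 → little-endian bytes:
  [0]=0x14  [1]=0x71  [2]=0x22  [3]=0x32

14 71 22 32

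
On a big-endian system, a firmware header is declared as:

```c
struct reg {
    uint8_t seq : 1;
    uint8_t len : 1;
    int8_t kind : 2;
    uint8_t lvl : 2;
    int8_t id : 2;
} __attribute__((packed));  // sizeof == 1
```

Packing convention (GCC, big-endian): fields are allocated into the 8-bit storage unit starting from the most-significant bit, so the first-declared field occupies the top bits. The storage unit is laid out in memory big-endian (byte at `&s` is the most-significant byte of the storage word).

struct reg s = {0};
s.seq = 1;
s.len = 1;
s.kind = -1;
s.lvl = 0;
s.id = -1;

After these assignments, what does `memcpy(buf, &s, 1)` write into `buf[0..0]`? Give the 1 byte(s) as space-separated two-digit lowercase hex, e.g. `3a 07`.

f3

[7+:1] seq=1 & 0x1 = 0x1; word=0x80
[6+:1] len=1 & 0x1 = 0x1; word=0xc0
[4+:2] kind=-1 & 0x3 = 0x3; word=0xf0
[2+:2] lvl=0 & 0x3 = 0x0; word=0xf0
[0+:2] id=-1 & 0x3 = 0x3; word=0xf3
word = 0xf3 → big-endian bytes:
  [0]=0xf3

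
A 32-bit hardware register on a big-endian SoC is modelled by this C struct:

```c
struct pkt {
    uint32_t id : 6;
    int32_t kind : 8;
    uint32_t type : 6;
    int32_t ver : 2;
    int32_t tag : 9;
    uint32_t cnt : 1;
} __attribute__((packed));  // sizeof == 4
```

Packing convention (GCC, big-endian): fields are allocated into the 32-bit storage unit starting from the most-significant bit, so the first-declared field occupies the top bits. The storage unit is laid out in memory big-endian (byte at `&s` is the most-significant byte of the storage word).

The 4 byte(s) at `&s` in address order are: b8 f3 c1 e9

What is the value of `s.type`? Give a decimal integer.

[0]=0xb8 [1]=0xf3 [2]=0xc1 [3]=0xe9 (big-endian) → word 0xb8f3c1e9
id [26+:6] = (word>>26) & 0x3f = 46
kind [18+:8] = (word>>18) & 0xff = 60
type [12+:6] = (word>>12) & 0x3f = 60  ←
ver [10+:2] = (word>>10) & 0x3 = 0
tag [1+:9] = (word>>1) & 0x1ff = 244
cnt [0+:1] = (word>>0) & 0x1 = 1

60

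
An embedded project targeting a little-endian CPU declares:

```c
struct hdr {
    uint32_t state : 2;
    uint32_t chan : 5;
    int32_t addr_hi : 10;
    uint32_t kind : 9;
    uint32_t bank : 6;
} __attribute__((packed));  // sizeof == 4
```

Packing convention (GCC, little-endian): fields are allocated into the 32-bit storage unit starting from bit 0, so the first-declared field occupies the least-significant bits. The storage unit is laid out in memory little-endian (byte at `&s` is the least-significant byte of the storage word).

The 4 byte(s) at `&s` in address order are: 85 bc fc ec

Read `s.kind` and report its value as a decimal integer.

[0]=0x85 [1]=0xbc [2]=0xfc [3]=0xec (little-endian) → word 0xecfcbc85
state:2 @ bit 0 → (0xecfcbc85>>0)&0x3 = 0x1
chan:5 @ bit 2 → (0xecfcbc85>>2)&0x1f = 0x1
addr_hi:10 @ bit 7 → (0xecfcbc85>>7)&0x3ff = 0x179
kind:9 @ bit 17 → (0xecfcbc85>>17)&0x1ff = 0x7e  ←
bank:6 @ bit 26 → (0xecfcbc85>>26)&0x3f = 0x3b

126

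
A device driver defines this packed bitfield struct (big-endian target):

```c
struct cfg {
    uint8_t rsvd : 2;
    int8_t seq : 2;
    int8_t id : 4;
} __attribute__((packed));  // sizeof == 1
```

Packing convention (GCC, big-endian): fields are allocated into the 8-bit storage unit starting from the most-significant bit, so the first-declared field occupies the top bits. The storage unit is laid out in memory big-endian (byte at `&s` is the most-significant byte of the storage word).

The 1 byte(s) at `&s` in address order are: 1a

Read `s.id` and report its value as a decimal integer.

-6

[0]=0x1a (big-endian) → word 0x1a
rsvd:2 @ bit 6 → (0x1a>>6)&0x3 = 0x0
seq:2 @ bit 4 → (0x1a>>4)&0x3 = 0x1
id:4 @ bit 0 → (0x1a>>0)&0xf = 0xa  ←
id signed 4b, MSB=1: 10 - 16 = -6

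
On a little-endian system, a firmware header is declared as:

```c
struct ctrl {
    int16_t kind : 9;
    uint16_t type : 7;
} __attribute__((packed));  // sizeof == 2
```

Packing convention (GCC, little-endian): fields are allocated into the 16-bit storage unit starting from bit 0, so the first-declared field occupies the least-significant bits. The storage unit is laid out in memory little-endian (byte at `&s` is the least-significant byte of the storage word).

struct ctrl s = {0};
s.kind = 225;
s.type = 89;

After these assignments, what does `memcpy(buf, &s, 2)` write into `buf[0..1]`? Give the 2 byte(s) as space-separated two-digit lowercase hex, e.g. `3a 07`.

kind:9 = 225 → 0xe1 << 0 → word 0x00e1
type:7 = 89 → 0x59 << 9 → word 0xb2e1
word = 0xb2e1 → little-endian bytes:
  [0]=0xe1  [1]=0xb2

e1 b2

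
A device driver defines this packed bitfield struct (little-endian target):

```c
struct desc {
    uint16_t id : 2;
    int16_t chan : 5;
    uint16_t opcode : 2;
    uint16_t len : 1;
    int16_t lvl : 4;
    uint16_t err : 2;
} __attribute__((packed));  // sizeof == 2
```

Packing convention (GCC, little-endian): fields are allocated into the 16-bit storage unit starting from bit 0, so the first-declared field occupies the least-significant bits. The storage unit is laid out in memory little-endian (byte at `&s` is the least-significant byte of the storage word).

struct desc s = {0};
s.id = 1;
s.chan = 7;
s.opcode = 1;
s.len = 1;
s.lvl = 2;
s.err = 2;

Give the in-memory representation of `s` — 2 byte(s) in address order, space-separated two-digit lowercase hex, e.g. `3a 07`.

9d 8a

[0+:2] id=1 & 0x3 = 0x1; word=0x0001
[2+:5] chan=7 & 0x1f = 0x7; word=0x001d
[7+:2] opcode=1 & 0x3 = 0x1; word=0x009d
[9+:1] len=1 & 0x1 = 0x1; word=0x029d
[10+:4] lvl=2 & 0xf = 0x2; word=0x0a9d
[14+:2] err=2 & 0x3 = 0x2; word=0x8a9d
word = 0x8a9d → little-endian bytes:
  [0]=0x9d  [1]=0x8a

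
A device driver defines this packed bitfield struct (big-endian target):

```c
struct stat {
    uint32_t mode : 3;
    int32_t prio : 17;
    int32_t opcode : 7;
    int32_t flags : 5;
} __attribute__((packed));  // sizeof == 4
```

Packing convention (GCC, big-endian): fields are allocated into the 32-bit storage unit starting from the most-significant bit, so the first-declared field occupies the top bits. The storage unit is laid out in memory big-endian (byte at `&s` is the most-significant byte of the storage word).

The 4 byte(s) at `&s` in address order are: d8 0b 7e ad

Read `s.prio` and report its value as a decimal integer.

[0]=0xd8 [1]=0x0b [2]=0x7e [3]=0xad (big-endian) → word 0xd80b7ead
mode:3 @ bit 29 → (0xd80b7ead>>29)&0x7 = 0x6
prio:17 @ bit 12 → (0xd80b7ead>>12)&0x1ffff = 0x180b7  ←
opcode:7 @ bit 5 → (0xd80b7ead>>5)&0x7f = 0x75
flags:5 @ bit 0 → (0xd80b7ead>>0)&0x1f = 0xd
prio signed 17b, MSB=1: 98487 - 131072 = -32585

-32585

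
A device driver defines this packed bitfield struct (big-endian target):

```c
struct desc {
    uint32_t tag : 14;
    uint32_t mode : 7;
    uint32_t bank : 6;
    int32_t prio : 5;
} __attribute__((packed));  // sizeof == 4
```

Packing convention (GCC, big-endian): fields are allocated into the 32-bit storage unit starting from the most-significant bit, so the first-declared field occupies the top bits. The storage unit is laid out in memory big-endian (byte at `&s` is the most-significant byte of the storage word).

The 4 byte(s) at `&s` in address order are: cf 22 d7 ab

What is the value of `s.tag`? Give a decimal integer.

[0]=0xcf [1]=0x22 [2]=0xd7 [3]=0xab (big-endian) → word 0xcf22d7ab
tag:14 @ bit 18 → (0xcf22d7ab>>18)&0x3fff = 0x33c8  ←
mode:7 @ bit 11 → (0xcf22d7ab>>11)&0x7f = 0x5a
bank:6 @ bit 5 → (0xcf22d7ab>>5)&0x3f = 0x3d
prio:5 @ bit 0 → (0xcf22d7ab>>0)&0x1f = 0xb

13256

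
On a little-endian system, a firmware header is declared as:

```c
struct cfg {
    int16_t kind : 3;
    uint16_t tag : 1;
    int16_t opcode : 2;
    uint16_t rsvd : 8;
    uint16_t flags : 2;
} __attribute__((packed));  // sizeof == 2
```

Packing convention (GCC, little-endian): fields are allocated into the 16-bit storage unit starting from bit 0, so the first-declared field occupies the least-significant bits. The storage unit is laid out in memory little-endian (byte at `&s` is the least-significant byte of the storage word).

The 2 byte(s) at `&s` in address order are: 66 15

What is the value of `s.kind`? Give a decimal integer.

-2

[0]=0x66 [1]=0x15 (little-endian) → word 0x1566
kind [0+:3] = (word>>0) & 0x7 = 6  ←
tag [3+:1] = (word>>3) & 0x1 = 0
opcode [4+:2] = (word>>4) & 0x3 = 2
rsvd [6+:8] = (word>>6) & 0xff = 85
flags [14+:2] = (word>>14) & 0x3 = 0
kind signed 3b, MSB=1: 6 - 8 = -2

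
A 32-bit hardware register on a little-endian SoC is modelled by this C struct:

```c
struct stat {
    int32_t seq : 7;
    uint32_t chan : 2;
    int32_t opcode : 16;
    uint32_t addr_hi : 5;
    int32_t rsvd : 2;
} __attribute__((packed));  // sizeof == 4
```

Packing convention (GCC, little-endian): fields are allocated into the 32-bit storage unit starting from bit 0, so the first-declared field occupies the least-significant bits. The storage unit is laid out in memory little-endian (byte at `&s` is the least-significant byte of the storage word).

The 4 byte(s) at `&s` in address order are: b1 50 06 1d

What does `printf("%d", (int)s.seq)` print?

[0]=0xb1 [1]=0x50 [2]=0x06 [3]=0x1d (little-endian) → word 0x1d0650b1
seq:7 @ bit 0 → (0x1d0650b1>>0)&0x7f = 0x31  ←
chan:2 @ bit 7 → (0x1d0650b1>>7)&0x3 = 0x1
opcode:16 @ bit 9 → (0x1d0650b1>>9)&0xffff = 0x8328
addr_hi:5 @ bit 25 → (0x1d0650b1>>25)&0x1f = 0xe
rsvd:2 @ bit 30 → (0x1d0650b1>>30)&0x3 = 0x0
seq signed 7b, MSB=0: value = 49

49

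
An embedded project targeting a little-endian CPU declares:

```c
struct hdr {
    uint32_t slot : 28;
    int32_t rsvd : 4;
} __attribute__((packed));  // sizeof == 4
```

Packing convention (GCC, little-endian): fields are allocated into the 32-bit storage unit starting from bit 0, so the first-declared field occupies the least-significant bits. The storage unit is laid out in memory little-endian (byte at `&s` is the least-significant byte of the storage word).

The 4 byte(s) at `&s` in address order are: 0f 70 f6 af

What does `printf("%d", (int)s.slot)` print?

[0]=0x0f [1]=0x70 [2]=0xf6 [3]=0xaf (little-endian) → word 0xaff6700f
slot:28 @ bit 0 → (0xaff6700f>>0)&0xfffffff = 0xff6700f  ←
rsvd:4 @ bit 28 → (0xaff6700f>>28)&0xf = 0xa

267808783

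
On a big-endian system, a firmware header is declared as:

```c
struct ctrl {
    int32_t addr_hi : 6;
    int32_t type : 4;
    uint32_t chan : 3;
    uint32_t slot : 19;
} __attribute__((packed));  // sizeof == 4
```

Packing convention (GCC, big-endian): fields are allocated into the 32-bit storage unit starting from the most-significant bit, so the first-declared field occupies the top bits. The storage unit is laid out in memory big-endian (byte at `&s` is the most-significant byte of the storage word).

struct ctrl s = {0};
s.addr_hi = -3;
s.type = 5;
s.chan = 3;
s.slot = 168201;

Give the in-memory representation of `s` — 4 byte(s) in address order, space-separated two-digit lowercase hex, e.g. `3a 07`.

f5 5a 91 09

[26+:6] addr_hi=-3 & 0x3f = 0x3d; word=0xf4000000
[22+:4] type=5 & 0xf = 0x5; word=0xf5400000
[19+:3] chan=3 & 0x7 = 0x3; word=0xf5580000
[0+:19] slot=168201 & 0x7ffff = 0x29109; word=0xf55a9109
word = 0xf55a9109 → big-endian bytes:
  [0]=0xf5  [1]=0x5a  [2]=0x91  [3]=0x09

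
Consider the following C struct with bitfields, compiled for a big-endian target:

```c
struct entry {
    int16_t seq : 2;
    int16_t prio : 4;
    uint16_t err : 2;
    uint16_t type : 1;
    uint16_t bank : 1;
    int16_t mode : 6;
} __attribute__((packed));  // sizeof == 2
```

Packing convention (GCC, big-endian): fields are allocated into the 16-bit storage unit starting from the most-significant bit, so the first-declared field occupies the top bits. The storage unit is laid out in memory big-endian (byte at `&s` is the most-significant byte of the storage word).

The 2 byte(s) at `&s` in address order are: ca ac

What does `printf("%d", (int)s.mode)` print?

[0]=0xca [1]=0xac (big-endian) → word 0xcaac
seq [14+:2] = (word>>14) & 0x3 = 3
prio [10+:4] = (word>>10) & 0xf = 2
err [8+:2] = (word>>8) & 0x3 = 2
type [7+:1] = (word>>7) & 0x1 = 1
bank [6+:1] = (word>>6) & 0x1 = 0
mode [0+:6] = (word>>0) & 0x3f = 44  ←
mode signed 6b, MSB=1: 44 - 64 = -20

-20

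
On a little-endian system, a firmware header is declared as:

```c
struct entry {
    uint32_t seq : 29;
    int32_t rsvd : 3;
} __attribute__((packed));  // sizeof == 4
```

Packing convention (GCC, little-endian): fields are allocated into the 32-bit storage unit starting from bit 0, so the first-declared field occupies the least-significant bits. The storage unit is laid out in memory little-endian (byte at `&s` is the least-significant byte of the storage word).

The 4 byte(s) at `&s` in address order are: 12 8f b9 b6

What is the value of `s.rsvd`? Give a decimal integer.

[0]=0x12 [1]=0x8f [2]=0xb9 [3]=0xb6 (little-endian) → word 0xb6b98f12
seq:29 @ bit 0 → (0xb6b98f12>>0)&0x1fffffff = 0x16b98f12
rsvd:3 @ bit 29 → (0xb6b98f12>>29)&0x7 = 0x5  ←
rsvd signed 3b, MSB=1: 5 - 8 = -3

-3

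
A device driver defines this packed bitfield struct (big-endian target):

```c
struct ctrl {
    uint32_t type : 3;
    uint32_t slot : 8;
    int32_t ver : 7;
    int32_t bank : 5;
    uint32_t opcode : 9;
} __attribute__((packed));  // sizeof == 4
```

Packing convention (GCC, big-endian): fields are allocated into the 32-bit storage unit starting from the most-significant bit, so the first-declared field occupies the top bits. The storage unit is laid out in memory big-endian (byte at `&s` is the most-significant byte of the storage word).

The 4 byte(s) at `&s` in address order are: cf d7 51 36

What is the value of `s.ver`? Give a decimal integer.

[0]=0xcf [1]=0xd7 [2]=0x51 [3]=0x36 (big-endian) → word 0xcfd75136
type:3 @ bit 29 → (0xcfd75136>>29)&0x7 = 0x6
slot:8 @ bit 21 → (0xcfd75136>>21)&0xff = 0x7e
ver:7 @ bit 14 → (0xcfd75136>>14)&0x7f = 0x5d  ←
bank:5 @ bit 9 → (0xcfd75136>>9)&0x1f = 0x8
opcode:9 @ bit 0 → (0xcfd75136>>0)&0x1ff = 0x136
ver signed 7b, MSB=1: 93 - 128 = -35

-35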